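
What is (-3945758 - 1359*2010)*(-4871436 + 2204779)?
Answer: 17806196785636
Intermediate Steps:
(-3945758 - 1359*2010)*(-4871436 + 2204779) = (-3945758 - 2731590)*(-2666657) = -6677348*(-2666657) = 17806196785636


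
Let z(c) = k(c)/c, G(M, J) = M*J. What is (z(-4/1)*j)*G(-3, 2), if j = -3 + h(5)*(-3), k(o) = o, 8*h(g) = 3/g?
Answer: 387/20 ≈ 19.350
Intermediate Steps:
h(g) = 3/(8*g) (h(g) = (3/g)/8 = 3/(8*g))
G(M, J) = J*M
j = -129/40 (j = -3 + ((3/8)/5)*(-3) = -3 + ((3/8)*(⅕))*(-3) = -3 + (3/40)*(-3) = -3 - 9/40 = -129/40 ≈ -3.2250)
z(c) = 1 (z(c) = c/c = 1)
(z(-4/1)*j)*G(-3, 2) = (1*(-129/40))*(2*(-3)) = -129/40*(-6) = 387/20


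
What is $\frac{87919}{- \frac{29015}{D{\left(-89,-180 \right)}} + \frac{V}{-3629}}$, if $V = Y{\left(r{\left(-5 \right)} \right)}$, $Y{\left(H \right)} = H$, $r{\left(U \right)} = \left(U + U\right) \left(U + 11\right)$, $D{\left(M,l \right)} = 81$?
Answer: $- \frac{1987977087}{8099275} \approx -245.45$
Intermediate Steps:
$r{\left(U \right)} = 2 U \left(11 + U\right)$
$V = -60$ ($V = 2 \left(-5\right) \left(11 - 5\right) = 2 \left(-5\right) 6 = -60$)
$\frac{87919}{- \frac{29015}{D{\left(-89,-180 \right)}} + \frac{V}{-3629}} = \frac{87919}{- \frac{29015}{81} - \frac{60}{-3629}} = \frac{87919}{\left(-29015\right) \frac{1}{81} - - \frac{60}{3629}} = \frac{87919}{- \frac{29015}{81} + \frac{60}{3629}} = \frac{87919}{- \frac{105290575}{293949}} = 87919 \left(- \frac{293949}{105290575}\right) = - \frac{1987977087}{8099275}$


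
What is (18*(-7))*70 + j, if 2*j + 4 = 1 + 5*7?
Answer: -8804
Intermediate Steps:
j = 16 (j = -2 + (1 + 5*7)/2 = -2 + (1 + 35)/2 = -2 + (½)*36 = -2 + 18 = 16)
(18*(-7))*70 + j = (18*(-7))*70 + 16 = -126*70 + 16 = -8820 + 16 = -8804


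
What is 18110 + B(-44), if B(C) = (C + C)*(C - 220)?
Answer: 41342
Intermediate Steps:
B(C) = 2*C*(-220 + C) (B(C) = (2*C)*(-220 + C) = 2*C*(-220 + C))
18110 + B(-44) = 18110 + 2*(-44)*(-220 - 44) = 18110 + 2*(-44)*(-264) = 18110 + 23232 = 41342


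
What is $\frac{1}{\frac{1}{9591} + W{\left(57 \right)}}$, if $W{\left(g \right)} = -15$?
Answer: $- \frac{9591}{143864} \approx -0.066667$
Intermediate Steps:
$\frac{1}{\frac{1}{9591} + W{\left(57 \right)}} = \frac{1}{\frac{1}{9591} - 15} = \frac{1}{- \frac{143864}{9591}} = - \frac{9591}{143864}$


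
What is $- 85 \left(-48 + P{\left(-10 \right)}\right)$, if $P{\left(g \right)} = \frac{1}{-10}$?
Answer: $\frac{8177}{2} \approx 4088.5$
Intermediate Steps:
$P{\left(g \right)} = - \frac{1}{10}$
$- 85 \left(-48 + P{\left(-10 \right)}\right) = - 85 \left(-48 - \frac{1}{10}\right) = \left(-85\right) \left(- \frac{481}{10}\right) = \frac{8177}{2}$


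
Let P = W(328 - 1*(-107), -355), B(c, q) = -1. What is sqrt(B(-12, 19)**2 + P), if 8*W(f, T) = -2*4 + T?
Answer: I*sqrt(710)/4 ≈ 6.6615*I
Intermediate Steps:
W(f, T) = -1 + T/8 (W(f, T) = (-2*4 + T)/8 = (-8 + T)/8 = -1 + T/8)
P = -363/8 (P = -1 + (1/8)*(-355) = -1 - 355/8 = -363/8 ≈ -45.375)
sqrt(B(-12, 19)**2 + P) = sqrt((-1)**2 - 363/8) = sqrt(1 - 363/8) = sqrt(-355/8) = I*sqrt(710)/4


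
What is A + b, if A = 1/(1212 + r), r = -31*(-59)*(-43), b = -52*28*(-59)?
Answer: 6651976239/77435 ≈ 85904.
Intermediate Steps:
b = 85904 (b = -1456*(-59) = 85904)
r = -78647 (r = 1829*(-43) = -78647)
A = -1/77435 (A = 1/(1212 - 78647) = 1/(-77435) = -1/77435 ≈ -1.2914e-5)
A + b = -1/77435 + 85904 = 6651976239/77435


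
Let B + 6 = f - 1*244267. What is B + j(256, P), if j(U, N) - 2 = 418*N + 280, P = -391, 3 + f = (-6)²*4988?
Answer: -227864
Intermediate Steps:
f = 179565 (f = -3 + (-6)²*4988 = -3 + 36*4988 = -3 + 179568 = 179565)
j(U, N) = 282 + 418*N (j(U, N) = 2 + (418*N + 280) = 2 + (280 + 418*N) = 282 + 418*N)
B = -64708 (B = -6 + (179565 - 1*244267) = -6 + (179565 - 244267) = -6 - 64702 = -64708)
B + j(256, P) = -64708 + (282 + 418*(-391)) = -64708 + (282 - 163438) = -64708 - 163156 = -227864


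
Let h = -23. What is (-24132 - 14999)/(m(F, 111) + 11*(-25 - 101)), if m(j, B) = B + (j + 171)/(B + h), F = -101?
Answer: 1721764/56065 ≈ 30.710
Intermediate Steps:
m(j, B) = B + (171 + j)/(-23 + B) (m(j, B) = B + (j + 171)/(B - 23) = B + (171 + j)/(-23 + B))
(-24132 - 14999)/(m(F, 111) + 11*(-25 - 101)) = (-24132 - 14999)/((171 - 101 + 111² - 23*111)/(-23 + 111) + 11*(-25 - 101)) = -39131/((171 - 101 + 12321 - 2553)/88 + 11*(-126)) = -39131/((1/88)*9838 - 1386) = -39131/(4919/44 - 1386) = -39131/(-56065/44) = -39131*(-44/56065) = 1721764/56065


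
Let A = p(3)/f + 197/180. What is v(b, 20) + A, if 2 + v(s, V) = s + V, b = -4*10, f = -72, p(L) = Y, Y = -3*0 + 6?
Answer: -1889/90 ≈ -20.989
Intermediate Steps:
Y = 6 (Y = 0 + 6 = 6)
p(L) = 6
b = -40
v(s, V) = -2 + V + s (v(s, V) = -2 + (s + V) = -2 + (V + s) = -2 + V + s)
A = 91/90 (A = 6/(-72) + 197/180 = 6*(-1/72) + 197*(1/180) = -1/12 + 197/180 = 91/90 ≈ 1.0111)
v(b, 20) + A = (-2 + 20 - 40) + 91/90 = -22 + 91/90 = -1889/90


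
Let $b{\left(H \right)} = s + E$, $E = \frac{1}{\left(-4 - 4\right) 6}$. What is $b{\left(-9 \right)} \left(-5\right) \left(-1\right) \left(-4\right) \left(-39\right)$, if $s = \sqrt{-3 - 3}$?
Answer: $- \frac{65}{4} + 780 i \sqrt{6} \approx -16.25 + 1910.6 i$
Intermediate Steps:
$E = - \frac{1}{48}$ ($E = \frac{1}{\left(-8\right) 6} = \frac{1}{-48} = - \frac{1}{48} \approx -0.020833$)
$s = i \sqrt{6}$ ($s = \sqrt{-6} = i \sqrt{6} \approx 2.4495 i$)
$b{\left(H \right)} = - \frac{1}{48} + i \sqrt{6}$ ($b{\left(H \right)} = i \sqrt{6} - \frac{1}{48} = - \frac{1}{48} + i \sqrt{6}$)
$b{\left(-9 \right)} \left(-5\right) \left(-1\right) \left(-4\right) \left(-39\right) = \left(- \frac{1}{48} + i \sqrt{6}\right) \left(-5\right) \left(-1\right) \left(-4\right) \left(-39\right) = \left(- \frac{1}{48} + i \sqrt{6}\right) 5 \left(-4\right) \left(-39\right) = \left(- \frac{1}{48} + i \sqrt{6}\right) \left(-20\right) \left(-39\right) = \left(\frac{5}{12} - 20 i \sqrt{6}\right) \left(-39\right) = - \frac{65}{4} + 780 i \sqrt{6}$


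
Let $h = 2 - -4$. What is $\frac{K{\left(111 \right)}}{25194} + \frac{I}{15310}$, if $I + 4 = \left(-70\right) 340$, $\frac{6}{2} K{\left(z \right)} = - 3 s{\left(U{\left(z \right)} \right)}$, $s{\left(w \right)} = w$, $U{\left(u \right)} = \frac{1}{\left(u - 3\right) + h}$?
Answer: $- \frac{34183932287}{21986047980} \approx -1.5548$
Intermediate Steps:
$h = 6$ ($h = 2 + 4 = 6$)
$U{\left(u \right)} = \frac{1}{3 + u}$ ($U{\left(u \right)} = \frac{1}{\left(u - 3\right) + 6} = \frac{1}{\left(-3 + u\right) + 6} = \frac{1}{3 + u}$)
$K{\left(z \right)} = - \frac{1}{3 + z}$ ($K{\left(z \right)} = \frac{\left(-3\right) \frac{1}{3 + z}}{3} = - \frac{1}{3 + z}$)
$I = -23804$ ($I = -4 - 23800 = -23804$)
$\frac{K{\left(111 \right)}}{25194} + \frac{I}{15310} = \frac{\left(-1\right) \frac{1}{3 + 111}}{25194} - \frac{23804}{15310} = - \frac{1}{114} \cdot \frac{1}{25194} - \frac{11902}{7655} = \left(-1\right) \frac{1}{114} \cdot \frac{1}{25194} - \frac{11902}{7655} = \left(- \frac{1}{114}\right) \frac{1}{25194} - \frac{11902}{7655} = - \frac{1}{2872116} - \frac{11902}{7655} = - \frac{34183932287}{21986047980}$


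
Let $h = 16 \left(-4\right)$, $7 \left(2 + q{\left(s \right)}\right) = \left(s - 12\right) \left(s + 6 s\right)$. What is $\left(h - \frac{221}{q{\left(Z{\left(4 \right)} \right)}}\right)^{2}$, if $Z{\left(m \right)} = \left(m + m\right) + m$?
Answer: $\frac{8649}{4} \approx 2162.3$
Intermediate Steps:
$Z{\left(m \right)} = 3 m$ ($Z{\left(m \right)} = 2 m + m = 3 m$)
$q{\left(s \right)} = -2 + s \left(-12 + s\right)$ ($q{\left(s \right)} = -2 + \frac{\left(s - 12\right) \left(s + 6 s\right)}{7} = -2 + \frac{\left(-12 + s\right) 7 s}{7} = -2 + \frac{7 s \left(-12 + s\right)}{7} = -2 + s \left(-12 + s\right)$)
$h = -64$
$\left(h - \frac{221}{q{\left(Z{\left(4 \right)} \right)}}\right)^{2} = \left(-64 - \frac{221}{-2 + \left(3 \cdot 4\right)^{2} - 12 \cdot 3 \cdot 4}\right)^{2} = \left(-64 - \frac{221}{-2 + 12^{2} - 144}\right)^{2} = \left(-64 - \frac{221}{-2 + 144 - 144}\right)^{2} = \left(-64 - \frac{221}{-2}\right)^{2} = \left(-64 - - \frac{221}{2}\right)^{2} = \left(-64 + \frac{221}{2}\right)^{2} = \left(\frac{93}{2}\right)^{2} = \frac{8649}{4}$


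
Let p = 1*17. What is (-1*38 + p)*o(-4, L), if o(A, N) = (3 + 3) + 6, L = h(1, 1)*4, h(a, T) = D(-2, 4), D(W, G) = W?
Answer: -252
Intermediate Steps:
h(a, T) = -2
p = 17
L = -8 (L = -2*4 = -8)
o(A, N) = 12 (o(A, N) = 6 + 6 = 12)
(-1*38 + p)*o(-4, L) = (-1*38 + 17)*12 = (-38 + 17)*12 = -21*12 = -252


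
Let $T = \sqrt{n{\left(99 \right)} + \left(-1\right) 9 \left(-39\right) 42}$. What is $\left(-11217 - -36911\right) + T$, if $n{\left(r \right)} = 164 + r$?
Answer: $25694 + \sqrt{15005} \approx 25817.0$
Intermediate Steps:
$T = \sqrt{15005}$ ($T = \sqrt{\left(164 + 99\right) + \left(-1\right) 9 \left(-39\right) 42} = \sqrt{263 + \left(-9\right) \left(-39\right) 42} = \sqrt{263 + 351 \cdot 42} = \sqrt{263 + 14742} = \sqrt{15005} \approx 122.49$)
$\left(-11217 - -36911\right) + T = \left(-11217 - -36911\right) + \sqrt{15005} = \left(-11217 + 36911\right) + \sqrt{15005} = 25694 + \sqrt{15005}$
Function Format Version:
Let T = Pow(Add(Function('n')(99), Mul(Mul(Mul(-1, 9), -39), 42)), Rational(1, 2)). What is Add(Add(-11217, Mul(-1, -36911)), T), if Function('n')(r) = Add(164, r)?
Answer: Add(25694, Pow(15005, Rational(1, 2))) ≈ 25817.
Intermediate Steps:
T = Pow(15005, Rational(1, 2)) (T = Pow(Add(Add(164, 99), Mul(Mul(Mul(-1, 9), -39), 42)), Rational(1, 2)) = Pow(Add(263, Mul(Mul(-9, -39), 42)), Rational(1, 2)) = Pow(Add(263, Mul(351, 42)), Rational(1, 2)) = Pow(Add(263, 14742), Rational(1, 2)) = Pow(15005, Rational(1, 2)) ≈ 122.49)
Add(Add(-11217, Mul(-1, -36911)), T) = Add(Add(-11217, Mul(-1, -36911)), Pow(15005, Rational(1, 2))) = Add(Add(-11217, 36911), Pow(15005, Rational(1, 2))) = Add(25694, Pow(15005, Rational(1, 2)))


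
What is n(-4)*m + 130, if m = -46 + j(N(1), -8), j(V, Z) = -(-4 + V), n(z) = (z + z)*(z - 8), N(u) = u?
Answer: -3998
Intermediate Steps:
n(z) = 2*z*(-8 + z) (n(z) = (2*z)*(-8 + z) = 2*z*(-8 + z))
j(V, Z) = 4 - V
m = -43 (m = -46 + (4 - 1*1) = -46 + (4 - 1) = -46 + 3 = -43)
n(-4)*m + 130 = (2*(-4)*(-8 - 4))*(-43) + 130 = (2*(-4)*(-12))*(-43) + 130 = 96*(-43) + 130 = -4128 + 130 = -3998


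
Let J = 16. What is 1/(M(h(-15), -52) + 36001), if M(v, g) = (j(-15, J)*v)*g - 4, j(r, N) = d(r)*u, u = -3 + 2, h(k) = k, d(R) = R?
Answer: 1/47697 ≈ 2.0966e-5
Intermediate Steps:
u = -1
j(r, N) = -r (j(r, N) = r*(-1) = -r)
M(v, g) = -4 + 15*g*v (M(v, g) = ((-1*(-15))*v)*g - 4 = (15*v)*g - 4 = 15*g*v - 4 = -4 + 15*g*v)
1/(M(h(-15), -52) + 36001) = 1/((-4 + 15*(-52)*(-15)) + 36001) = 1/((-4 + 11700) + 36001) = 1/(11696 + 36001) = 1/47697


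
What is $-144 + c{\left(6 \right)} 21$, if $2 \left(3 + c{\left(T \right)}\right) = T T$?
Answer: $171$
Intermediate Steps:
$c{\left(T \right)} = -3 + \frac{T^{2}}{2}$ ($c{\left(T \right)} = -3 + \frac{T T}{2} = -3 + \frac{T^{2}}{2}$)
$-144 + c{\left(6 \right)} 21 = -144 + \left(-3 + \frac{6^{2}}{2}\right) 21 = -144 + \left(-3 + \frac{1}{2} \cdot 36\right) 21 = -144 + \left(-3 + 18\right) 21 = -144 + 15 \cdot 21 = -144 + 315 = 171$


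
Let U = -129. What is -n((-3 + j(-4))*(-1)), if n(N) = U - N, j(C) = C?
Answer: 136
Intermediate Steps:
n(N) = -129 - N
-n((-3 + j(-4))*(-1)) = -(-129 - (-3 - 4)*(-1)) = -(-129 - (-7)*(-1)) = -(-129 - 1*7) = -(-129 - 7) = -1*(-136) = 136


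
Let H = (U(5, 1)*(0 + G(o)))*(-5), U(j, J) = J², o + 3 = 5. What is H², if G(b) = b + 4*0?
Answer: 100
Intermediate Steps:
o = 2 (o = -3 + 5 = 2)
G(b) = b (G(b) = b + 0 = b)
H = -10 (H = (1²*(0 + 2))*(-5) = (1*2)*(-5) = 2*(-5) = -10)
H² = (-10)² = 100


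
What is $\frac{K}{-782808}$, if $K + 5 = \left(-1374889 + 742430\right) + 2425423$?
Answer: $- \frac{597653}{260936} \approx -2.2904$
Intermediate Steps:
$K = 1792959$ ($K = -5 + \left(\left(-1374889 + 742430\right) + 2425423\right) = -5 + \left(-632459 + 2425423\right) = -5 + 1792964 = 1792959$)
$\frac{K}{-782808} = \frac{1792959}{-782808} = 1792959 \left(- \frac{1}{782808}\right) = - \frac{597653}{260936}$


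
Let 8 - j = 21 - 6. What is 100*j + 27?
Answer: -673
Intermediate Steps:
j = -7 (j = 8 - (21 - 6) = 8 - 1*15 = 8 - 15 = -7)
100*j + 27 = 100*(-7) + 27 = -700 + 27 = -673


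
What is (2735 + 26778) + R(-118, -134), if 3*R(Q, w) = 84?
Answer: 29541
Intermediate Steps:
R(Q, w) = 28 (R(Q, w) = (⅓)*84 = 28)
(2735 + 26778) + R(-118, -134) = (2735 + 26778) + 28 = 29513 + 28 = 29541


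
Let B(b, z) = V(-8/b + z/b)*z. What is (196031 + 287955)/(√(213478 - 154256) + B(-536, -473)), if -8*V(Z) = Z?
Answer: -472165002035584/1037149432399 + 8899023478784*√59222/1037149432399 ≈ 1632.8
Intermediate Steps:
V(Z) = -Z/8
B(b, z) = z*(1/b - z/(8*b)) (B(b, z) = (-(-8/b + z/b)/8)*z = (1/b - z/(8*b))*z = z*(1/b - z/(8*b)))
(196031 + 287955)/(√(213478 - 154256) + B(-536, -473)) = (196031 + 287955)/(√(213478 - 154256) + (⅛)*(-473)*(8 - 1*(-473))/(-536)) = 483986/(√59222 + (⅛)*(-473)*(-1/536)*(8 + 473)) = 483986/(√59222 + (⅛)*(-473)*(-1/536)*481) = 483986/(√59222 + 227513/4288) = 483986/(227513/4288 + √59222)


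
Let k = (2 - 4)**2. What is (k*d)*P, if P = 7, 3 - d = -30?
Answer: 924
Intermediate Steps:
d = 33 (d = 3 - 1*(-30) = 3 + 30 = 33)
k = 4 (k = (-2)**2 = 4)
(k*d)*P = (4*33)*7 = 132*7 = 924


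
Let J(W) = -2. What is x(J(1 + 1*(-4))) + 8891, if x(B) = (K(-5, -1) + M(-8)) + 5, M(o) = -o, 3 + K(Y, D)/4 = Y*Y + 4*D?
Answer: 8976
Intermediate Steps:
K(Y, D) = -12 + 4*Y² + 16*D (K(Y, D) = -12 + 4*(Y*Y + 4*D) = -12 + 4*(Y² + 4*D) = -12 + (4*Y² + 16*D) = -12 + 4*Y² + 16*D)
x(B) = 85 (x(B) = ((-12 + 4*(-5)² + 16*(-1)) - 1*(-8)) + 5 = ((-12 + 4*25 - 16) + 8) + 5 = ((-12 + 100 - 16) + 8) + 5 = (72 + 8) + 5 = 80 + 5 = 85)
x(J(1 + 1*(-4))) + 8891 = 85 + 8891 = 8976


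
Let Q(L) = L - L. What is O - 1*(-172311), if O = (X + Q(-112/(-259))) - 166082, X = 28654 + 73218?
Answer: 108101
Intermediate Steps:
Q(L) = 0
X = 101872
O = -64210 (O = (101872 + 0) - 166082 = 101872 - 166082 = -64210)
O - 1*(-172311) = -64210 - 1*(-172311) = -64210 + 172311 = 108101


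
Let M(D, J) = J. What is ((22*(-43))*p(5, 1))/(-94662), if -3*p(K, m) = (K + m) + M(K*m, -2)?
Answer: -1892/141993 ≈ -0.013325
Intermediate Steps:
p(K, m) = ⅔ - K/3 - m/3 (p(K, m) = -((K + m) - 2)/3 = -(-2 + K + m)/3 = ⅔ - K/3 - m/3)
((22*(-43))*p(5, 1))/(-94662) = ((22*(-43))*(⅔ - ⅓*5 - ⅓*1))/(-94662) = -946*(⅔ - 5/3 - ⅓)*(-1/94662) = -946*(-4/3)*(-1/94662) = (3784/3)*(-1/94662) = -1892/141993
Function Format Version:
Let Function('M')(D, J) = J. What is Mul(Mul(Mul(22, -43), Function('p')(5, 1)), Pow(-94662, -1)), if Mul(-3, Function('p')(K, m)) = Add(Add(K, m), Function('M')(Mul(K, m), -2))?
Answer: Rational(-1892, 141993) ≈ -0.013325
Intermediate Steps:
Function('p')(K, m) = Add(Rational(2, 3), Mul(Rational(-1, 3), K), Mul(Rational(-1, 3), m)) (Function('p')(K, m) = Mul(Rational(-1, 3), Add(Add(K, m), -2)) = Mul(Rational(-1, 3), Add(-2, K, m)) = Add(Rational(2, 3), Mul(Rational(-1, 3), K), Mul(Rational(-1, 3), m)))
Mul(Mul(Mul(22, -43), Function('p')(5, 1)), Pow(-94662, -1)) = Mul(Mul(Mul(22, -43), Add(Rational(2, 3), Mul(Rational(-1, 3), 5), Mul(Rational(-1, 3), 1))), Pow(-94662, -1)) = Mul(Mul(-946, Add(Rational(2, 3), Rational(-5, 3), Rational(-1, 3))), Rational(-1, 94662)) = Mul(Mul(-946, Rational(-4, 3)), Rational(-1, 94662)) = Mul(Rational(3784, 3), Rational(-1, 94662)) = Rational(-1892, 141993)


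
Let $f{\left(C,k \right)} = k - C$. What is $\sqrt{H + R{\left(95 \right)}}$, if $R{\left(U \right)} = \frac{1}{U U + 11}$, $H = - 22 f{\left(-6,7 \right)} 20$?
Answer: $\frac{i \sqrt{12973165669}}{1506} \approx 75.631 i$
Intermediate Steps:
$H = -5720$ ($H = - 22 \left(7 - -6\right) 20 = - 22 \left(7 + 6\right) 20 = \left(-22\right) 13 \cdot 20 = \left(-286\right) 20 = -5720$)
$R{\left(U \right)} = \frac{1}{11 + U^{2}}$ ($R{\left(U \right)} = \frac{1}{U^{2} + 11} = \frac{1}{11 + U^{2}}$)
$\sqrt{H + R{\left(95 \right)}} = \sqrt{-5720 + \frac{1}{11 + 95^{2}}} = \sqrt{-5720 + \frac{1}{11 + 9025}} = \sqrt{-5720 + \frac{1}{9036}} = \sqrt{- \frac{51685919}{9036}} = \frac{i \sqrt{12973165669}}{1506}$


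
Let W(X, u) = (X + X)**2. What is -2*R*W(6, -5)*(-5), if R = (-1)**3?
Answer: -1440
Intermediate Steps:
R = -1
W(X, u) = 4*X**2 (W(X, u) = (2*X)**2 = 4*X**2)
-2*R*W(6, -5)*(-5) = -2*(-4*6**2)*(-5) = -2*(-4*36)*(-5) = -2*(-1*144)*(-5) = -(-288)*(-5) = -2*720 = -1440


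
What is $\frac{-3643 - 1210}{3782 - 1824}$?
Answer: $- \frac{4853}{1958} \approx -2.4785$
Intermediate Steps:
$\frac{-3643 - 1210}{3782 - 1824} = \frac{-3643 - 1210}{1958} = \left(-4853\right) \frac{1}{1958} = - \frac{4853}{1958}$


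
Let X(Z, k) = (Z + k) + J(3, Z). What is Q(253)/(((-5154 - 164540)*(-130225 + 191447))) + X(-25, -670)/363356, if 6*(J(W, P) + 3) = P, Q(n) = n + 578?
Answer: -1563239080625/808908790466616 ≈ -0.0019325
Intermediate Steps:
Q(n) = 578 + n
J(W, P) = -3 + P/6
X(Z, k) = -3 + k + 7*Z/6 (X(Z, k) = (Z + k) + (-3 + Z/6) = -3 + k + 7*Z/6)
Q(253)/(((-5154 - 164540)*(-130225 + 191447))) + X(-25, -670)/363356 = (578 + 253)/(((-5154 - 164540)*(-130225 + 191447))) + (-3 - 670 + (7/6)*(-25))/363356 = 831/((-169694*61222)) + (-3 - 670 - 175/6)*(1/363356) = 831/(-10389006068) - 4213/6*1/363356 = 831*(-1/10389006068) - 4213/2180136 = -831/10389006068 - 4213/2180136 = -1563239080625/808908790466616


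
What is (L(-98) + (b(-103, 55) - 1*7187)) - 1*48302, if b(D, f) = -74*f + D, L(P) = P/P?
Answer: -59661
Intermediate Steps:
L(P) = 1
b(D, f) = D - 74*f
(L(-98) + (b(-103, 55) - 1*7187)) - 1*48302 = (1 + ((-103 - 74*55) - 1*7187)) - 1*48302 = (1 + ((-103 - 4070) - 7187)) - 48302 = (1 + (-4173 - 7187)) - 48302 = (1 - 11360) - 48302 = -11359 - 48302 = -59661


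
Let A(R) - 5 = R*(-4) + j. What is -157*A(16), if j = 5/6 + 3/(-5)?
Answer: 276791/30 ≈ 9226.4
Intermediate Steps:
j = 7/30 (j = 5*(⅙) + 3*(-⅕) = ⅚ - ⅗ = 7/30 ≈ 0.23333)
A(R) = 157/30 - 4*R (A(R) = 5 + (R*(-4) + 7/30) = 5 + (-4*R + 7/30) = 5 + (7/30 - 4*R) = 157/30 - 4*R)
-157*A(16) = -157*(157/30 - 4*16) = -157*(157/30 - 64) = -157*(-1763/30) = 276791/30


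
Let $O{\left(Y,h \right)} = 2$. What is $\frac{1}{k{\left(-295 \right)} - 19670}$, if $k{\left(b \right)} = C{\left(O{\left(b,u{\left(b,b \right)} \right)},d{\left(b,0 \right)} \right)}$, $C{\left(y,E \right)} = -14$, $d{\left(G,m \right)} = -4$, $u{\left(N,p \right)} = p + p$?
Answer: $- \frac{1}{19684} \approx -5.0803 \cdot 10^{-5}$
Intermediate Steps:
$u{\left(N,p \right)} = 2 p$
$k{\left(b \right)} = -14$
$\frac{1}{k{\left(-295 \right)} - 19670} = \frac{1}{-14 - 19670} = \frac{1}{-19684} = - \frac{1}{19684}$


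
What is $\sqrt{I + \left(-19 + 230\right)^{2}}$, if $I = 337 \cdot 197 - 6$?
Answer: $2 \sqrt{27726} \approx 333.02$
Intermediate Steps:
$I = 66383$ ($I = 66389 - 6 = 66383$)
$\sqrt{I + \left(-19 + 230\right)^{2}} = \sqrt{66383 + \left(-19 + 230\right)^{2}} = \sqrt{66383 + 211^{2}} = \sqrt{66383 + 44521} = \sqrt{110904} = 2 \sqrt{27726}$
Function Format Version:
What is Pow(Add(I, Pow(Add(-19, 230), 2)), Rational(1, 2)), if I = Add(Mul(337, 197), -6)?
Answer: Mul(2, Pow(27726, Rational(1, 2))) ≈ 333.02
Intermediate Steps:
I = 66383 (I = Add(66389, -6) = 66383)
Pow(Add(I, Pow(Add(-19, 230), 2)), Rational(1, 2)) = Pow(Add(66383, Pow(Add(-19, 230), 2)), Rational(1, 2)) = Pow(Add(66383, Pow(211, 2)), Rational(1, 2)) = Pow(Add(66383, 44521), Rational(1, 2)) = Pow(110904, Rational(1, 2)) = Mul(2, Pow(27726, Rational(1, 2)))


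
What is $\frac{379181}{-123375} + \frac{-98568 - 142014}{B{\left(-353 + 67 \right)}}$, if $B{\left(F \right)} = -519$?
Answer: $\frac{9828336437}{21343875} \approx 460.48$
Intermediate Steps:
$\frac{379181}{-123375} + \frac{-98568 - 142014}{B{\left(-353 + 67 \right)}} = \frac{379181}{-123375} + \frac{-98568 - 142014}{-519} = 379181 \left(- \frac{1}{123375}\right) - - \frac{80194}{173} = - \frac{379181}{123375} + \frac{80194}{173} = \frac{9828336437}{21343875}$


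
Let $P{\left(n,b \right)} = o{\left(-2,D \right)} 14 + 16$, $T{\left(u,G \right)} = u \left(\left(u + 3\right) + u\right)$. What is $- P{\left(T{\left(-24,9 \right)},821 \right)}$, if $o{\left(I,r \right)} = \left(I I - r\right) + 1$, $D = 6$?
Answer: $-2$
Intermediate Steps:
$o{\left(I,r \right)} = 1 + I^{2} - r$ ($o{\left(I,r \right)} = \left(I^{2} - r\right) + 1 = 1 + I^{2} - r$)
$T{\left(u,G \right)} = u \left(3 + 2 u\right)$ ($T{\left(u,G \right)} = u \left(\left(3 + u\right) + u\right) = u \left(3 + 2 u\right)$)
$P{\left(n,b \right)} = 2$ ($P{\left(n,b \right)} = \left(1 + \left(-2\right)^{2} - 6\right) 14 + 16 = \left(1 + 4 - 6\right) 14 + 16 = \left(-1\right) 14 + 16 = -14 + 16 = 2$)
$- P{\left(T{\left(-24,9 \right)},821 \right)} = \left(-1\right) 2 = -2$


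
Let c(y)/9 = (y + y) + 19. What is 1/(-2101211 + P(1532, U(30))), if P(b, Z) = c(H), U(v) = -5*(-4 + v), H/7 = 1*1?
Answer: -1/2100914 ≈ -4.7598e-7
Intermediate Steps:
H = 7 (H = 7*(1*1) = 7*1 = 7)
U(v) = 20 - 5*v
c(y) = 171 + 18*y (c(y) = 9*((y + y) + 19) = 9*(2*y + 19) = 9*(19 + 2*y) = 171 + 18*y)
P(b, Z) = 297 (P(b, Z) = 171 + 18*7 = 171 + 126 = 297)
1/(-2101211 + P(1532, U(30))) = 1/(-2101211 + 297) = 1/(-2100914) = -1/2100914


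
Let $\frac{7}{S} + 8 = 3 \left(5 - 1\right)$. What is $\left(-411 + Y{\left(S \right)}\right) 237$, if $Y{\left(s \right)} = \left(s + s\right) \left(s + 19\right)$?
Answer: $- \frac{641559}{8} \approx -80195.0$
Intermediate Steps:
$S = \frac{7}{4}$ ($S = \frac{7}{-8 + 3 \left(5 - 1\right)} = \frac{7}{-8 + 3 \cdot 4} = \frac{7}{-8 + 12} = \frac{7}{4} \approx 1.75$)
$Y{\left(s \right)} = 2 s \left(19 + s\right)$
$\left(-411 + Y{\left(S \right)}\right) 237 = \left(-411 + 2 \cdot \frac{7}{4} \left(19 + \frac{7}{4}\right)\right) 237 = \left(-411 + 2 \cdot \frac{7}{4} \cdot \frac{83}{4}\right) 237 = \left(-411 + \frac{581}{8}\right) 237 = \left(- \frac{2707}{8}\right) 237 = - \frac{641559}{8}$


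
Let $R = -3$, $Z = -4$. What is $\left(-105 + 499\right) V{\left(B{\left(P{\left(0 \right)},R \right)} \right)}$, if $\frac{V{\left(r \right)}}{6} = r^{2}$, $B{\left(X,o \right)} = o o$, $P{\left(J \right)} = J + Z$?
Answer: $191484$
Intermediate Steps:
$P{\left(J \right)} = -4 + J$ ($P{\left(J \right)} = J - 4 = -4 + J$)
$B{\left(X,o \right)} = o^{2}$
$V{\left(r \right)} = 6 r^{2}$
$\left(-105 + 499\right) V{\left(B{\left(P{\left(0 \right)},R \right)} \right)} = \left(-105 + 499\right) 6 \left(\left(-3\right)^{2}\right)^{2} = 394 \cdot 6 \cdot 9^{2} = 394 \cdot 6 \cdot 81 = 394 \cdot 486 = 191484$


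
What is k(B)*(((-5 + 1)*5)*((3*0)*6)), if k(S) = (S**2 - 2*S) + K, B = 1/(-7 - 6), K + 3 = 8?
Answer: 0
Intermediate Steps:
K = 5 (K = -3 + 8 = 5)
B = -1/13 (B = 1/(-13) = -1/13 ≈ -0.076923)
k(S) = 5 + S**2 - 2*S (k(S) = (S**2 - 2*S) + 5 = 5 + S**2 - 2*S)
k(B)*(((-5 + 1)*5)*((3*0)*6)) = (5 + (-1/13)**2 - 2*(-1/13))*(((-5 + 1)*5)*((3*0)*6)) = (5 + 1/169 + 2/13)*((-4*5)*(0*6)) = 872*(-20*0)/169 = (872/169)*0 = 0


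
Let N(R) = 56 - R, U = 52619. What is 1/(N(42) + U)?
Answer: 1/52633 ≈ 1.8999e-5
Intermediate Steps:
1/(N(42) + U) = 1/((56 - 1*42) + 52619) = 1/((56 - 42) + 52619) = 1/(14 + 52619) = 1/52633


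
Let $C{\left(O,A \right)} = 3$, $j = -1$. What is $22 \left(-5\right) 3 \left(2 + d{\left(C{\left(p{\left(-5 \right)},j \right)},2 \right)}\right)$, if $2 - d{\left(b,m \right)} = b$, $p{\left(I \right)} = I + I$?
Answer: $-330$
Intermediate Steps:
$p{\left(I \right)} = 2 I$
$d{\left(b,m \right)} = 2 - b$
$22 \left(-5\right) 3 \left(2 + d{\left(C{\left(p{\left(-5 \right)},j \right)},2 \right)}\right) = 22 \left(-5\right) 3 \left(2 + \left(2 - 3\right)\right) = - 110 \cdot 3 \left(2 + \left(2 - 3\right)\right) = - 110 \cdot 3 \left(2 - 1\right) = - 110 \cdot 3 \cdot 1 = \left(-110\right) 3 = -330$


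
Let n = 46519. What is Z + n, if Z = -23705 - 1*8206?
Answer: 14608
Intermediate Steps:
Z = -31911 (Z = -23705 - 8206 = -31911)
Z + n = -31911 + 46519 = 14608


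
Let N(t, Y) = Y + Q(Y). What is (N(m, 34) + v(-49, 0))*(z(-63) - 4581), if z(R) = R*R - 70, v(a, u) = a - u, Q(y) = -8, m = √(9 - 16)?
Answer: 15686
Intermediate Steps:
m = I*√7 (m = √(-7) = I*√7 ≈ 2.6458*I)
z(R) = -70 + R² (z(R) = R² - 70 = -70 + R²)
N(t, Y) = -8 + Y (N(t, Y) = Y - 8 = -8 + Y)
(N(m, 34) + v(-49, 0))*(z(-63) - 4581) = ((-8 + 34) + (-49 - 1*0))*((-70 + (-63)²) - 4581) = (26 + (-49 + 0))*((-70 + 3969) - 4581) = (26 - 49)*(3899 - 4581) = -23*(-682) = 15686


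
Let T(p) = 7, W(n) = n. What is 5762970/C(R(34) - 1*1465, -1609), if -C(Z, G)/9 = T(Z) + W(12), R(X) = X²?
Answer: -640330/19 ≈ -33702.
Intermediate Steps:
C(Z, G) = -171 (C(Z, G) = -9*(7 + 12) = -9*19 = -171)
5762970/C(R(34) - 1*1465, -1609) = 5762970/(-171) = 5762970*(-1/171) = -640330/19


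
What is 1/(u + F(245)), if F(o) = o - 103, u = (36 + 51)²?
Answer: 1/7711 ≈ 0.00012968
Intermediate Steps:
u = 7569 (u = 87² = 7569)
F(o) = -103 + o
1/(u + F(245)) = 1/(7569 + (-103 + 245)) = 1/(7569 + 142) = 1/7711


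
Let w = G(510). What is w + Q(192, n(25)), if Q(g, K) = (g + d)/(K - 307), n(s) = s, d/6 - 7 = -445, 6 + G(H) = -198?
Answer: -9182/47 ≈ -195.36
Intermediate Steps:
G(H) = -204 (G(H) = -6 - 198 = -204)
d = -2628 (d = 42 + 6*(-445) = 42 - 2670 = -2628)
Q(g, K) = (-2628 + g)/(-307 + K) (Q(g, K) = (g - 2628)/(K - 307) = (-2628 + g)/(-307 + K))
w = -204
w + Q(192, n(25)) = -204 + (-2628 + 192)/(-307 + 25) = -204 - 2436/(-282) = -204 - 1/282*(-2436) = -204 + 406/47 = -9182/47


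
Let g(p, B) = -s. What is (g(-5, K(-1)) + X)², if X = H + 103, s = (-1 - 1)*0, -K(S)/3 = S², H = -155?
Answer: 2704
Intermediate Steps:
K(S) = -3*S²
s = 0 (s = -2*0 = 0)
g(p, B) = 0 (g(p, B) = -1*0 = 0)
X = -52 (X = -155 + 103 = -52)
(g(-5, K(-1)) + X)² = (0 - 52)² = (-52)² = 2704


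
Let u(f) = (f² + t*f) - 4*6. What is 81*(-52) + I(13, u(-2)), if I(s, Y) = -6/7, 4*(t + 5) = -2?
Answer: -29490/7 ≈ -4212.9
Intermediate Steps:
t = -11/2 (t = -5 + (¼)*(-2) = -5 - ½ = -11/2 ≈ -5.5000)
u(f) = -24 + f² - 11*f/2 (u(f) = (f² - 11*f/2) - 4*6 = (f² - 11*f/2) - 24 = -24 + f² - 11*f/2)
I(s, Y) = -6/7 (I(s, Y) = -6*⅐ = -6/7)
81*(-52) + I(13, u(-2)) = 81*(-52) - 6/7 = -4212 - 6/7 = -29490/7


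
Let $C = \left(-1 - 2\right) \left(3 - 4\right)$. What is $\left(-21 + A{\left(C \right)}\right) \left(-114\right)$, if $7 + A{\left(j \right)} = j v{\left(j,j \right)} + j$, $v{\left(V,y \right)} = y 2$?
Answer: $798$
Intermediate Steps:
$v{\left(V,y \right)} = 2 y$
$C = 3$ ($C = \left(-3\right) \left(-1\right) = 3$)
$A{\left(j \right)} = -7 + j + 2 j^{2}$ ($A{\left(j \right)} = -7 + \left(j 2 j + j\right) = -7 + \left(2 j^{2} + j\right) = -7 + \left(j + 2 j^{2}\right) = -7 + j + 2 j^{2}$)
$\left(-21 + A{\left(C \right)}\right) \left(-114\right) = \left(-21 + \left(-7 + 3 + 2 \cdot 3^{2}\right)\right) \left(-114\right) = \left(-21 + \left(-7 + 3 + 2 \cdot 9\right)\right) \left(-114\right) = \left(-21 + \left(-7 + 3 + 18\right)\right) \left(-114\right) = \left(-21 + 14\right) \left(-114\right) = \left(-7\right) \left(-114\right) = 798$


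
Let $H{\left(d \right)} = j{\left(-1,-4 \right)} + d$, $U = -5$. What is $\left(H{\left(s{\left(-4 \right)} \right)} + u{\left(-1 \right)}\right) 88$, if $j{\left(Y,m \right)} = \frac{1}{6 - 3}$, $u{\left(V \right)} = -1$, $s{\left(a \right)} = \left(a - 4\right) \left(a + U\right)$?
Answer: $\frac{18832}{3} \approx 6277.3$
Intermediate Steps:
$s{\left(a \right)} = \left(-5 + a\right) \left(-4 + a\right)$ ($s{\left(a \right)} = \left(a - 4\right) \left(a - 5\right) = \left(-4 + a\right) \left(-5 + a\right) = \left(-5 + a\right) \left(-4 + a\right)$)
$j{\left(Y,m \right)} = \frac{1}{3}$
$H{\left(d \right)} = \frac{1}{3} + d$
$\left(H{\left(s{\left(-4 \right)} \right)} + u{\left(-1 \right)}\right) 88 = \left(\left(\frac{1}{3} + \left(20 + \left(-4\right)^{2} - -36\right)\right) - 1\right) 88 = \left(\left(\frac{1}{3} + \left(20 + 16 + 36\right)\right) - 1\right) 88 = \left(\left(\frac{1}{3} + 72\right) - 1\right) 88 = \left(\frac{217}{3} - 1\right) 88 = \frac{214}{3} \cdot 88 = \frac{18832}{3}$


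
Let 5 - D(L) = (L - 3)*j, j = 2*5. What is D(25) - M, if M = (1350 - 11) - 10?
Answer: -1544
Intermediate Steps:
j = 10
D(L) = 35 - 10*L (D(L) = 5 - (L - 3)*10 = 5 - (-3 + L)*10 = 5 - (-30 + 10*L) = 5 + (30 - 10*L) = 35 - 10*L)
M = 1329 (M = 1339 - 10 = 1329)
D(25) - M = (35 - 10*25) - 1*1329 = (35 - 250) - 1329 = -215 - 1329 = -1544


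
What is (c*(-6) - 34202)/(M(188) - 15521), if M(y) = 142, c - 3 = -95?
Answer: 33650/15379 ≈ 2.1880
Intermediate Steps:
c = -92 (c = 3 - 95 = -92)
(c*(-6) - 34202)/(M(188) - 15521) = (-92*(-6) - 34202)/(142 - 15521) = (552 - 34202)/(-15379) = -33650*(-1/15379) = 33650/15379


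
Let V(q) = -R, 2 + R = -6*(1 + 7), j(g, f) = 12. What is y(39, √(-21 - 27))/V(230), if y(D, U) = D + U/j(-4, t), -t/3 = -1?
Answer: 39/50 + I*√3/150 ≈ 0.78 + 0.011547*I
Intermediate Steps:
t = 3 (t = -3*(-1) = 3)
R = -50 (R = -2 - 6*(1 + 7) = -2 - 6*8 = -2 - 48 = -50)
y(D, U) = D + U/12
V(q) = 50 (V(q) = -1*(-50) = 50)
y(39, √(-21 - 27))/V(230) = (39 + √(-21 - 27)/12)/50 = (39 + √(-48)/12)*(1/50) = (39 + (4*I*√3)/12)*(1/50) = (39 + I*√3/3)*(1/50) = 39/50 + I*√3/150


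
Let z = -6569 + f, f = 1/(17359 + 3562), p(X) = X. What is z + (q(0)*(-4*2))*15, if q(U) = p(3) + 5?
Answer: -157514208/20921 ≈ -7529.0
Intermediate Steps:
f = 1/20921 ≈ 4.7799e-5
q(U) = 8 (q(U) = 3 + 5 = 8)
z = -137430048/20921 (z = -6569 + 1/20921 = -137430048/20921 ≈ -6569.0)
z + (q(0)*(-4*2))*15 = -137430048/20921 + (8*(-4*2))*15 = -137430048/20921 + (8*(-8))*15 = -137430048/20921 - 64*15 = -137430048/20921 - 960 = -157514208/20921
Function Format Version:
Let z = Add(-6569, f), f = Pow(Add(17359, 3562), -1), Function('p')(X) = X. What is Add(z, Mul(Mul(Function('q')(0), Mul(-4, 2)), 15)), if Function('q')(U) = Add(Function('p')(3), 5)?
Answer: Rational(-157514208, 20921) ≈ -7529.0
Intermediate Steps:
f = Rational(1, 20921) (f = Pow(20921, -1) = Rational(1, 20921) ≈ 4.7799e-5)
Function('q')(U) = 8 (Function('q')(U) = Add(3, 5) = 8)
z = Rational(-137430048, 20921) (z = Add(-6569, Rational(1, 20921)) = Rational(-137430048, 20921) ≈ -6569.0)
Add(z, Mul(Mul(Function('q')(0), Mul(-4, 2)), 15)) = Add(Rational(-137430048, 20921), Mul(Mul(8, Mul(-4, 2)), 15)) = Add(Rational(-137430048, 20921), Mul(Mul(8, -8), 15)) = Add(Rational(-137430048, 20921), Mul(-64, 15)) = Add(Rational(-137430048, 20921), -960) = Rational(-157514208, 20921)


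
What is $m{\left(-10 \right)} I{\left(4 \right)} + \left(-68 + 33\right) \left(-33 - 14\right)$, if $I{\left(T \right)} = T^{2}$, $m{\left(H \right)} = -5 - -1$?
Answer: $1581$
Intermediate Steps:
$m{\left(H \right)} = -4$ ($m{\left(H \right)} = -5 + 1 = -4$)
$m{\left(-10 \right)} I{\left(4 \right)} + \left(-68 + 33\right) \left(-33 - 14\right) = - 4 \cdot 4^{2} + \left(-68 + 33\right) \left(-33 - 14\right) = \left(-4\right) 16 - -1645 = -64 + 1645 = 1581$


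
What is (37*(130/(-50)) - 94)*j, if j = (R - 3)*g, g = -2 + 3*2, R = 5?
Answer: -7608/5 ≈ -1521.6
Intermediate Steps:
g = 4 (g = -2 + 6 = 4)
j = 8 (j = (5 - 3)*4 = 2*4 = 8)
(37*(130/(-50)) - 94)*j = (37*(130/(-50)) - 94)*8 = (37*(130*(-1/50)) - 94)*8 = (37*(-13/5) - 94)*8 = (-481/5 - 94)*8 = -951/5*8 = -7608/5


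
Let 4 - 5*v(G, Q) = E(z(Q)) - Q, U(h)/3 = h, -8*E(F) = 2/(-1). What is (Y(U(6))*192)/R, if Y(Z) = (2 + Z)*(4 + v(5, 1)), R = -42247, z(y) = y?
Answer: -19008/42247 ≈ -0.44993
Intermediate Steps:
E(F) = ¼ (E(F) = -1/(4*(-1)) = -(-1)/4 = -⅛*(-2) = ¼)
U(h) = 3*h
v(G, Q) = ¾ + Q/5 (v(G, Q) = ⅘ - (¼ - Q)/5 = ⅘ + (-1/20 + Q/5) = ¾ + Q/5)
Y(Z) = 99/10 + 99*Z/20 (Y(Z) = (2 + Z)*(4 + (¾ + (⅕)*1)) = (2 + Z)*(4 + (¾ + ⅕)) = (2 + Z)*(4 + 19/20) = (2 + Z)*(99/20) = 99/10 + 99*Z/20)
(Y(U(6))*192)/R = ((99/10 + 99*(3*6)/20)*192)/(-42247) = ((99/10 + (99/20)*18)*192)*(-1/42247) = ((99/10 + 891/10)*192)*(-1/42247) = (99*192)*(-1/42247) = 19008*(-1/42247) = -19008/42247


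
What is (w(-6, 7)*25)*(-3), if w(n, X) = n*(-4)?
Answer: -1800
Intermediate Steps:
w(n, X) = -4*n
(w(-6, 7)*25)*(-3) = (-4*(-6)*25)*(-3) = (24*25)*(-3) = 600*(-3) = -1800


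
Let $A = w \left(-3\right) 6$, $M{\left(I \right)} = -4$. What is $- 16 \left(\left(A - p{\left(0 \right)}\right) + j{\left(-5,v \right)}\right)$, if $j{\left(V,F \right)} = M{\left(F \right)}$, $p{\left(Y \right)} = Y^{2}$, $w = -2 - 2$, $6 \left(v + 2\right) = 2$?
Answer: $-1088$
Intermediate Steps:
$v = - \frac{5}{3}$ ($v = -2 + \frac{1}{6} \cdot 2 = -2 + \frac{1}{3} = - \frac{5}{3} \approx -1.6667$)
$w = -4$ ($w = -2 - 2 = -4$)
$j{\left(V,F \right)} = -4$
$A = 72$ ($A = \left(-4\right) \left(-3\right) 6 = 12 \cdot 6 = 72$)
$- 16 \left(\left(A - p{\left(0 \right)}\right) + j{\left(-5,v \right)}\right) = - 16 \left(\left(72 - 0^{2}\right) - 4\right) = - 16 \left(\left(72 - 0\right) - 4\right) = - 16 \left(\left(72 + 0\right) - 4\right) = - 16 \left(72 - 4\right) = \left(-16\right) 68 = -1088$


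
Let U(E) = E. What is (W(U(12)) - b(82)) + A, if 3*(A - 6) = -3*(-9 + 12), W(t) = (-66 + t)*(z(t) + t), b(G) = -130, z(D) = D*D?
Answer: -8291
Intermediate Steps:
z(D) = D²
W(t) = (-66 + t)*(t + t²) (W(t) = (-66 + t)*(t² + t) = (-66 + t)*(t + t²))
A = 3 (A = 6 + (-3*(-9 + 12))/3 = 6 + (-3*3)/3 = 6 + (⅓)*(-9) = 6 - 3 = 3)
(W(U(12)) - b(82)) + A = (12*(-66 + 12² - 65*12) - 1*(-130)) + 3 = (12*(-66 + 144 - 780) + 130) + 3 = (12*(-702) + 130) + 3 = (-8424 + 130) + 3 = -8294 + 3 = -8291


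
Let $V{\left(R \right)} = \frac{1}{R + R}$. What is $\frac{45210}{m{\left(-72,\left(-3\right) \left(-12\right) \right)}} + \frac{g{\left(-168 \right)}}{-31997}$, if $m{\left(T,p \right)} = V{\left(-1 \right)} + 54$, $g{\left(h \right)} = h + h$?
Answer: $\frac{413314956}{489097} \approx 845.06$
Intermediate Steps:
$g{\left(h \right)} = 2 h$
$V{\left(R \right)} = \frac{1}{2 R}$
$m{\left(T,p \right)} = \frac{107}{2}$ ($m{\left(T,p \right)} = \frac{1}{2 \left(-1\right)} + 54 = \frac{1}{2} \left(-1\right) + 54 = - \frac{1}{2} + 54 = \frac{107}{2}$)
$\frac{45210}{m{\left(-72,\left(-3\right) \left(-12\right) \right)}} + \frac{g{\left(-168 \right)}}{-31997} = \frac{45210}{\frac{107}{2}} + \frac{2 \left(-168\right)}{-31997} = 45210 \cdot \frac{2}{107} - - \frac{48}{4571} = \frac{90420}{107} + \frac{48}{4571} = \frac{413314956}{489097}$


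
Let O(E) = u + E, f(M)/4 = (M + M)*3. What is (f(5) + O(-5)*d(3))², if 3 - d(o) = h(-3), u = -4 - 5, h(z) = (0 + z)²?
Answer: 41616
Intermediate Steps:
h(z) = z²
u = -9
d(o) = -6 (d(o) = 3 - 1*(-3)² = 3 - 1*9 = 3 - 9 = -6)
f(M) = 24*M (f(M) = 4*((M + M)*3) = 4*((2*M)*3) = 4*(6*M) = 24*M)
O(E) = -9 + E
(f(5) + O(-5)*d(3))² = (24*5 + (-9 - 5)*(-6))² = (120 - 14*(-6))² = (120 + 84)² = 204² = 41616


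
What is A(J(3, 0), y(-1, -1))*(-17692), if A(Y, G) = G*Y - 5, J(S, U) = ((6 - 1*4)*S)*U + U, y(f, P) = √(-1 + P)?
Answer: 88460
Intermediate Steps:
J(S, U) = U + 2*S*U (J(S, U) = ((6 - 4)*S)*U + U = (2*S)*U + U = 2*S*U + U = U + 2*S*U)
A(Y, G) = -5 + G*Y
A(J(3, 0), y(-1, -1))*(-17692) = (-5 + √(-1 - 1)*(0*(1 + 2*3)))*(-17692) = (-5 + √(-2)*(0*(1 + 6)))*(-17692) = (-5 + (I*√2)*(0*7))*(-17692) = (-5 + (I*√2)*0)*(-17692) = (-5 + 0)*(-17692) = -5*(-17692) = 88460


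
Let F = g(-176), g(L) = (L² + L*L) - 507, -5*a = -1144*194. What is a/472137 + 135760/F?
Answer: 66824690624/29010457965 ≈ 2.3035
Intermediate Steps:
a = 221936/5 (a = -(-1144)*194/5 = -⅕*(-221936) = 221936/5 ≈ 44387.)
g(L) = -507 + 2*L² (g(L) = (L² + L²) - 507 = 2*L² - 507 = -507 + 2*L²)
F = 61445 (F = -507 + 2*(-176)² = -507 + 2*30976 = -507 + 61952 = 61445)
a/472137 + 135760/F = (221936/5)/472137 + 135760/61445 = (221936/5)*(1/472137) + 135760*(1/61445) = 221936/2360685 + 27152/12289 = 66824690624/29010457965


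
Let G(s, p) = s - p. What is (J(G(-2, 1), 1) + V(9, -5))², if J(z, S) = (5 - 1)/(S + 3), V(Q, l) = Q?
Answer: 100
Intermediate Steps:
J(z, S) = 4/(3 + S)
(J(G(-2, 1), 1) + V(9, -5))² = (4/(3 + 1) + 9)² = (4/4 + 9)² = (4*(¼) + 9)² = (1 + 9)² = 10² = 100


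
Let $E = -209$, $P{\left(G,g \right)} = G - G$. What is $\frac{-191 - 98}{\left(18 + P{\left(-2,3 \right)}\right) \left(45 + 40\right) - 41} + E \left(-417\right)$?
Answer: $\frac{129770528}{1489} \approx 87153.0$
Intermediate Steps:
$P{\left(G,g \right)} = 0$
$\frac{-191 - 98}{\left(18 + P{\left(-2,3 \right)}\right) \left(45 + 40\right) - 41} + E \left(-417\right) = \frac{-191 - 98}{\left(18 + 0\right) \left(45 + 40\right) - 41} - -87153 = - \frac{289}{18 \cdot 85 - 41} + 87153 = - \frac{289}{1530 - 41} + 87153 = - \frac{289}{1489} + 87153 = \frac{129770528}{1489}$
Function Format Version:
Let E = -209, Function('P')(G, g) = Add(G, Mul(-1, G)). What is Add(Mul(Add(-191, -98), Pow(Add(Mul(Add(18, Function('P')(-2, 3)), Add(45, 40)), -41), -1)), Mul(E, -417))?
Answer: Rational(129770528, 1489) ≈ 87153.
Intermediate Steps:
Function('P')(G, g) = 0
Add(Mul(Add(-191, -98), Pow(Add(Mul(Add(18, Function('P')(-2, 3)), Add(45, 40)), -41), -1)), Mul(E, -417)) = Add(Mul(Add(-191, -98), Pow(Add(Mul(Add(18, 0), Add(45, 40)), -41), -1)), Mul(-209, -417)) = Add(Mul(-289, Pow(Add(Mul(18, 85), -41), -1)), 87153) = Add(Mul(-289, Pow(Add(1530, -41), -1)), 87153) = Add(Mul(-289, Pow(1489, -1)), 87153) = Add(Mul(-289, Rational(1, 1489)), 87153) = Add(Rational(-289, 1489), 87153) = Rational(129770528, 1489)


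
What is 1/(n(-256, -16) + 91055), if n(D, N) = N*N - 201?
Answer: 1/91110 ≈ 1.0976e-5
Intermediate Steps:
n(D, N) = -201 + N**2 (n(D, N) = N**2 - 201 = -201 + N**2)
1/(n(-256, -16) + 91055) = 1/((-201 + (-16)**2) + 91055) = 1/((-201 + 256) + 91055) = 1/(55 + 91055) = 1/91110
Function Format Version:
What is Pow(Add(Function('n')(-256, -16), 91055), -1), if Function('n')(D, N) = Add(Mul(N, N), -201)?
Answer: Rational(1, 91110) ≈ 1.0976e-5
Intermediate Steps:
Function('n')(D, N) = Add(-201, Pow(N, 2)) (Function('n')(D, N) = Add(Pow(N, 2), -201) = Add(-201, Pow(N, 2)))
Pow(Add(Function('n')(-256, -16), 91055), -1) = Pow(Add(Add(-201, Pow(-16, 2)), 91055), -1) = Pow(Add(Add(-201, 256), 91055), -1) = Pow(Add(55, 91055), -1) = Pow(91110, -1) = Rational(1, 91110)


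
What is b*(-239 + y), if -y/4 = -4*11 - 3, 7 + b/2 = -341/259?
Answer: 219708/259 ≈ 848.29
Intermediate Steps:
b = -4308/259 (b = -14 + 2*(-341/259) = -14 - 682/259 = -4308/259 ≈ -16.633)
y = 188 (y = -4*(-4*11 - 3) = -4*(-44 - 3) = -4*(-47) = 188)
b*(-239 + y) = -4308*(-239 + 188)/259 = -4308/259*(-51) = 219708/259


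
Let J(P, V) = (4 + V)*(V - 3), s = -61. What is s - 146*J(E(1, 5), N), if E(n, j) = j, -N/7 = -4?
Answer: -116861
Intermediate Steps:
N = 28 (N = -7*(-4) = 28)
J(P, V) = (-3 + V)*(4 + V) (J(P, V) = (4 + V)*(-3 + V) = (-3 + V)*(4 + V))
s - 146*J(E(1, 5), N) = -61 - 146*(-12 + 28 + 28²) = -61 - 146*(-12 + 28 + 784) = -61 - 146*800 = -61 - 116800 = -116861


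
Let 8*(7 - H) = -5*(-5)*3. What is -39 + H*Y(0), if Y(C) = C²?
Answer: -39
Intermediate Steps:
H = -19/8 (H = 7 - (-5*(-5))*3/8 = 7 - 25*3/8 = 7 - ⅛*75 = 7 - 75/8 = -19/8 ≈ -2.3750)
-39 + H*Y(0) = -39 - 19/8*0² = -39 - 19/8*0 = -39 + 0 = -39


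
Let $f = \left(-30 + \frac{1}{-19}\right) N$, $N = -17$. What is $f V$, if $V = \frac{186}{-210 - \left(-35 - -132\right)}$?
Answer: $- \frac{1805502}{5833} \approx -309.53$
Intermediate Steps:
$V = - \frac{186}{307}$ ($V = \frac{186}{-210 - \left(-35 + 132\right)} = \frac{186}{-210 - 97} = \frac{186}{-307} = 186 \left(- \frac{1}{307}\right) = - \frac{186}{307} \approx -0.60586$)
$f = \frac{9707}{19}$ ($f = \left(-30 + \frac{1}{-19}\right) \left(-17\right) = \left(-30 - \frac{1}{19}\right) \left(-17\right) = \left(- \frac{571}{19}\right) \left(-17\right) = \frac{9707}{19} \approx 510.89$)
$f V = \frac{9707}{19} \left(- \frac{186}{307}\right) = - \frac{1805502}{5833}$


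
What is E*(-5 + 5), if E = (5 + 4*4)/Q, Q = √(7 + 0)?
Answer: 0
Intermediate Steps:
Q = √7 ≈ 2.6458
E = 3*√7 (E = (5 + 4*4)/(√7) = (5 + 16)*(√7/7) = 21*(√7/7) = 3*√7 ≈ 7.9373)
E*(-5 + 5) = (3*√7)*(-5 + 5) = (3*√7)*0 = 0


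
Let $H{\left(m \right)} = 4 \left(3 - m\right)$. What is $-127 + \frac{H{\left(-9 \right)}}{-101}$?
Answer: $- \frac{12875}{101} \approx -127.48$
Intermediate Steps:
$H{\left(m \right)} = 12 - 4 m$
$-127 + \frac{H{\left(-9 \right)}}{-101} = -127 + \frac{12 - -36}{-101} = -127 - \frac{12 + 36}{101} = -127 - \frac{48}{101} = - \frac{12875}{101}$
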